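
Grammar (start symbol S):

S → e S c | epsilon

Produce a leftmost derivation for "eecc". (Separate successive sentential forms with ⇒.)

S ⇒ eSc   [S → e S c]
eSc ⇒ eeScc   [S → e S c]
eeScc ⇒ eecc   [S → epsilon]

S ⇒ eSc ⇒ eeScc ⇒ eecc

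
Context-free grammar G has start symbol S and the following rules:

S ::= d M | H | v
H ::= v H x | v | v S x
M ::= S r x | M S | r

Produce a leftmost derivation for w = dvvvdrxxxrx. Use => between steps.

S => dM   [S ::= d M]
dM => dSrx   [M ::= S r x]
dSrx => dHrx   [S ::= H]
dHrx => dvSxrx   [H ::= v S x]
dvSxrx => dvHxrx   [S ::= H]
dvHxrx => dvvHxxrx   [H ::= v H x]
dvvHxxrx => dvvvSxxxrx   [H ::= v S x]
dvvvSxxxrx => dvvvdMxxxrx   [S ::= d M]
dvvvdMxxxrx => dvvvdrxxxrx   [M ::= r]

S => dM => dSrx => dHrx => dvSxrx => dvHxrx => dvvHxxrx => dvvvSxxxrx => dvvvdMxxxrx => dvvvdrxxxrx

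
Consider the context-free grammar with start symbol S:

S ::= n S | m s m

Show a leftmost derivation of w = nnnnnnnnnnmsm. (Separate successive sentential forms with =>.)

S => nS   [S ::= n S]
nS => nnS   [S ::= n S]
nnS => nnnS   [S ::= n S]
nnnS => nnnnS   [S ::= n S]
nnnnS => nnnnnS   [S ::= n S]
nnnnnS => nnnnnnS   [S ::= n S]
nnnnnnS => nnnnnnnS   [S ::= n S]
nnnnnnnS => nnnnnnnnS   [S ::= n S]
nnnnnnnnS => nnnnnnnnnS   [S ::= n S]
nnnnnnnnnS => nnnnnnnnnnS   [S ::= n S]
nnnnnnnnnnS => nnnnnnnnnnmsm   [S ::= m s m]

S=>nS=>nnS=>nnnS=>nnnnS=>nnnnnS=>nnnnnnS=>nnnnnnnS=>nnnnnnnnS=>nnnnnnnnnS=>nnnnnnnnnnS=>nnnnnnnnnnmsm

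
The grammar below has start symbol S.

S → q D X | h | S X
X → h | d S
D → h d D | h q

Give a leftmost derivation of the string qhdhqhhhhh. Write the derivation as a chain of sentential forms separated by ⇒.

S ⇒ SX   [S → S X]
SX ⇒ SXX   [S → S X]
SXX ⇒ SXXX   [S → S X]
SXXX ⇒ SXXXX   [S → S X]
SXXXX ⇒ qDXXXXX   [S → q D X]
qDXXXXX ⇒ qhdDXXXXX   [D → h d D]
qhdDXXXXX ⇒ qhdhqXXXXX   [D → h q]
qhdhqXXXXX ⇒ qhdhqhXXXX   [X → h]
qhdhqhXXXX ⇒ qhdhqhhXXX   [X → h]
qhdhqhhXXX ⇒ qhdhqhhhXX   [X → h]
qhdhqhhhXX ⇒ qhdhqhhhhX   [X → h]
qhdhqhhhhX ⇒ qhdhqhhhhh   [X → h]

S⇒SX⇒SXX⇒SXXX⇒SXXXX⇒qDXXXXX⇒qhdDXXXXX⇒qhdhqXXXXX⇒qhdhqhXXXX⇒qhdhqhhXXX⇒qhdhqhhhXX⇒qhdhqhhhhX⇒qhdhqhhhhh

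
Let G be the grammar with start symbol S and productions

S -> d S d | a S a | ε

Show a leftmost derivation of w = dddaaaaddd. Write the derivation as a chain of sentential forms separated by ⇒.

S ⇒ dSd ⇒ ddSdd ⇒ dddSddd ⇒ dddaSaddd ⇒ dddaaSaaddd ⇒ dddaaaaddd

S ⇒ dSd   [S -> d S d]
dSd ⇒ ddSdd   [S -> d S d]
ddSdd ⇒ dddSddd   [S -> d S d]
dddSddd ⇒ dddaSaddd   [S -> a S a]
dddaSaddd ⇒ dddaaSaaddd   [S -> a S a]
dddaaSaaddd ⇒ dddaaaaddd   [S -> ε]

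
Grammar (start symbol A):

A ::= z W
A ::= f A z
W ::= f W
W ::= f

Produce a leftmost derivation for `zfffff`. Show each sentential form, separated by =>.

A => zW => zfW => zffW => zfffW => zffffW => zfffff

A => zW   [A ::= z W]
zW => zfW   [W ::= f W]
zfW => zffW   [W ::= f W]
zffW => zfffW   [W ::= f W]
zfffW => zffffW   [W ::= f W]
zffffW => zfffff   [W ::= f]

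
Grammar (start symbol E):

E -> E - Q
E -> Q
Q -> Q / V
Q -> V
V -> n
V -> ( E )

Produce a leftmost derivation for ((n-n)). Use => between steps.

E=>Q=>V=>(E)=>(Q)=>(V)=>((E))=>((E-Q))=>((Q-Q))=>((V-Q))=>((n-Q))=>((n-V))=>((n-n))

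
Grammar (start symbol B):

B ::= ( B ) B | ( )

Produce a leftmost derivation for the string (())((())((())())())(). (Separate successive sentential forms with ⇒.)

B ⇒ (B)B   [B ::= ( B ) B]
(B)B ⇒ (())B   [B ::= ( )]
(())B ⇒ (())(B)B   [B ::= ( B ) B]
(())(B)B ⇒ (())((B)B)B   [B ::= ( B ) B]
(())((B)B)B ⇒ (())((())B)B   [B ::= ( )]
(())((())B)B ⇒ (())((())(B)B)B   [B ::= ( B ) B]
(())((())(B)B)B ⇒ (())((())((B)B)B)B   [B ::= ( B ) B]
(())((())((B)B)B)B ⇒ (())((())((())B)B)B   [B ::= ( )]
(())((())((())B)B)B ⇒ (())((())((())())B)B   [B ::= ( )]
(())((())((())())B)B ⇒ (())((())((())())())B   [B ::= ( )]
(())((())((())())())B ⇒ (())((())((())())())()   [B ::= ( )]

B ⇒ (B)B ⇒ (())B ⇒ (())(B)B ⇒ (())((B)B)B ⇒ (())((())B)B ⇒ (())((())(B)B)B ⇒ (())((())((B)B)B)B ⇒ (())((())((())B)B)B ⇒ (())((())((())())B)B ⇒ (())((())((())())())B ⇒ (())((())((())())())()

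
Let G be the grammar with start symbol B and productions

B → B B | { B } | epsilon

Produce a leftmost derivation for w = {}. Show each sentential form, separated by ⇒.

B ⇒ BB ⇒ BBB ⇒ {B}BB ⇒ {}BB ⇒ {}B ⇒ {}

B ⇒ BB   [B → B B]
BB ⇒ BBB   [B → B B]
BBB ⇒ {B}BB   [B → { B }]
{B}BB ⇒ {}BB   [B → epsilon]
{}BB ⇒ {}B   [B → epsilon]
{}B ⇒ {}   [B → epsilon]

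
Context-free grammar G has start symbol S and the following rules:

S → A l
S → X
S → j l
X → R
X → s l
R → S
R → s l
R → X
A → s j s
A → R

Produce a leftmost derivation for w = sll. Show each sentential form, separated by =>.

S => Al => Rl => Xl => sll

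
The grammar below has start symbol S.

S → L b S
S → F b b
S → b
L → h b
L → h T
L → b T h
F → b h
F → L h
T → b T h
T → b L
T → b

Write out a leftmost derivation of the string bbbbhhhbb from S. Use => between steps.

S=>Fbb=>Lhbb=>bThhbb=>bbLhhbb=>bbbThhhbb=>bbbbhhhbb

S => Fbb   [S → F b b]
Fbb => Lhbb   [F → L h]
Lhbb => bThhbb   [L → b T h]
bThhbb => bbLhhbb   [T → b L]
bbLhhbb => bbbThhhbb   [L → b T h]
bbbThhhbb => bbbbhhhbb   [T → b]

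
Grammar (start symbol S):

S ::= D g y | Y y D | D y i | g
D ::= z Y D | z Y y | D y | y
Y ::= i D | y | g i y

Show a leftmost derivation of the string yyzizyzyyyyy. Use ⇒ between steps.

S ⇒ YyD ⇒ yyD ⇒ yyzYD ⇒ yyziDD ⇒ yyziDyD ⇒ yyzizYDyD ⇒ yyzizyDyD ⇒ yyzizyDyyD ⇒ yyzizyzYDyyD ⇒ yyzizyzyDyyD ⇒ yyzizyzyyyyD ⇒ yyzizyzyyyyy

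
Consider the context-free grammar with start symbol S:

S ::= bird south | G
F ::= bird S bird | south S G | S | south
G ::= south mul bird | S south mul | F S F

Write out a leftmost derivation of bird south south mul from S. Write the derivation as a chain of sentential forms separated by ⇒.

S ⇒ G ⇒ S south mul ⇒ bird south south mul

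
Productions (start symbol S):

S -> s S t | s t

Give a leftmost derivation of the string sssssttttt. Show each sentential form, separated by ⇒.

S ⇒ sSt   [S -> s S t]
sSt ⇒ ssStt   [S -> s S t]
ssStt ⇒ sssSttt   [S -> s S t]
sssSttt ⇒ ssssStttt   [S -> s S t]
ssssStttt ⇒ sssssttttt   [S -> s t]

S ⇒ sSt ⇒ ssStt ⇒ sssSttt ⇒ ssssStttt ⇒ sssssttttt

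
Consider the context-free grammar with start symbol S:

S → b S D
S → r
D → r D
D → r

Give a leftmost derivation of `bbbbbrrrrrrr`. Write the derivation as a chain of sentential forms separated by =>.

S => bSD   [S → b S D]
bSD => bbSDD   [S → b S D]
bbSDD => bbbSDDD   [S → b S D]
bbbSDDD => bbbbSDDDD   [S → b S D]
bbbbSDDDD => bbbbbSDDDDD   [S → b S D]
bbbbbSDDDDD => bbbbbrDDDDD   [S → r]
bbbbbrDDDDD => bbbbbrrDDDDD   [D → r D]
bbbbbrrDDDDD => bbbbbrrrDDDD   [D → r]
bbbbbrrrDDDD => bbbbbrrrrDDD   [D → r]
bbbbbrrrrDDD => bbbbbrrrrrDD   [D → r]
bbbbbrrrrrDD => bbbbbrrrrrrD   [D → r]
bbbbbrrrrrrD => bbbbbrrrrrrr   [D → r]

S => bSD => bbSDD => bbbSDDD => bbbbSDDDD => bbbbbSDDDDD => bbbbbrDDDDD => bbbbbrrDDDDD => bbbbbrrrDDDD => bbbbbrrrrDDD => bbbbbrrrrrDD => bbbbbrrrrrrD => bbbbbrrrrrrr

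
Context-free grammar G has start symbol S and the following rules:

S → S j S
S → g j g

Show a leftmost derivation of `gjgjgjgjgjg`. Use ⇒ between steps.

S ⇒ SjS ⇒ SjSjS ⇒ gjgjSjS ⇒ gjgjgjgjS ⇒ gjgjgjgjgjg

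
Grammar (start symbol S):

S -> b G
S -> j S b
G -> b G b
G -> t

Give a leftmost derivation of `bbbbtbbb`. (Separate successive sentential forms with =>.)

S => bG => bbGb => bbbGbb => bbbbGbbb => bbbbtbbb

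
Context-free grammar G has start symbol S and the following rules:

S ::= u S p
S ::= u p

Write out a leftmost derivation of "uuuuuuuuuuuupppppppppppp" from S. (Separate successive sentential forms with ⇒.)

S ⇒ uSp   [S ::= u S p]
uSp ⇒ uuSpp   [S ::= u S p]
uuSpp ⇒ uuuSppp   [S ::= u S p]
uuuSppp ⇒ uuuuSpppp   [S ::= u S p]
uuuuSpppp ⇒ uuuuuSppppp   [S ::= u S p]
uuuuuSppppp ⇒ uuuuuuSpppppp   [S ::= u S p]
uuuuuuSpppppp ⇒ uuuuuuuSppppppp   [S ::= u S p]
uuuuuuuSppppppp ⇒ uuuuuuuuSpppppppp   [S ::= u S p]
uuuuuuuuSpppppppp ⇒ uuuuuuuuuSppppppppp   [S ::= u S p]
uuuuuuuuuSppppppppp ⇒ uuuuuuuuuuSpppppppppp   [S ::= u S p]
uuuuuuuuuuSpppppppppp ⇒ uuuuuuuuuuuSppppppppppp   [S ::= u S p]
uuuuuuuuuuuSppppppppppp ⇒ uuuuuuuuuuuupppppppppppp   [S ::= u p]

S ⇒ uSp ⇒ uuSpp ⇒ uuuSppp ⇒ uuuuSpppp ⇒ uuuuuSppppp ⇒ uuuuuuSpppppp ⇒ uuuuuuuSppppppp ⇒ uuuuuuuuSpppppppp ⇒ uuuuuuuuuSppppppppp ⇒ uuuuuuuuuuSpppppppppp ⇒ uuuuuuuuuuuSppppppppppp ⇒ uuuuuuuuuuuupppppppppppp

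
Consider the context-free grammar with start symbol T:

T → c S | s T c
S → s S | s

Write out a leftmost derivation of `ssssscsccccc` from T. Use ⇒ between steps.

T ⇒ sTc ⇒ ssTcc ⇒ sssTccc ⇒ ssssTcccc ⇒ sssssTccccc ⇒ ssssscSccccc ⇒ ssssscsccccc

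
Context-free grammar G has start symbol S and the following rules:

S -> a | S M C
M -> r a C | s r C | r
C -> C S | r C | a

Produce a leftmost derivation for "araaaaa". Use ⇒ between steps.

S ⇒ SMC   [S -> S M C]
SMC ⇒ aMC   [S -> a]
aMC ⇒ araCC   [M -> r a C]
araCC ⇒ araCSC   [C -> C S]
araCSC ⇒ araCSSC   [C -> C S]
araCSSC ⇒ araaSSC   [C -> a]
araaSSC ⇒ araaaSC   [S -> a]
araaaSC ⇒ araaaaC   [S -> a]
araaaaC ⇒ araaaaa   [C -> a]

S ⇒ SMC ⇒ aMC ⇒ araCC ⇒ araCSC ⇒ araCSSC ⇒ araaSSC ⇒ araaaSC ⇒ araaaaC ⇒ araaaaa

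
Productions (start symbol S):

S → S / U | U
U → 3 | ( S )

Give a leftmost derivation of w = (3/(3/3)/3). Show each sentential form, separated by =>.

S => U => (S) => (S/U) => (S/U/U) => (U/U/U) => (3/U/U) => (3/(S)/U) => (3/(S/U)/U) => (3/(U/U)/U) => (3/(3/U)/U) => (3/(3/3)/U) => (3/(3/3)/3)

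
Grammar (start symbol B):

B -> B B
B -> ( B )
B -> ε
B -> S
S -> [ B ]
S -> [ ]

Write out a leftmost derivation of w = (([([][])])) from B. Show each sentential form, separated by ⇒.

B ⇒ (B)   [B -> ( B )]
(B) ⇒ ((B))   [B -> ( B )]
((B)) ⇒ ((S))   [B -> S]
((S)) ⇒ (([B]))   [S -> [ B ]]
(([B])) ⇒ (([(B)]))   [B -> ( B )]
(([(B)])) ⇒ (([(BB)]))   [B -> B B]
(([(BB)])) ⇒ (([(SB)]))   [B -> S]
(([(SB)])) ⇒ (([([]B)]))   [S -> [ ]]
(([([]B)])) ⇒ (([([]S)]))   [B -> S]
(([([]S)])) ⇒ (([([][])]))   [S -> [ ]]

B ⇒ (B) ⇒ ((B)) ⇒ ((S)) ⇒ (([B])) ⇒ (([(B)])) ⇒ (([(BB)])) ⇒ (([(SB)])) ⇒ (([([]B)])) ⇒ (([([]S)])) ⇒ (([([][])]))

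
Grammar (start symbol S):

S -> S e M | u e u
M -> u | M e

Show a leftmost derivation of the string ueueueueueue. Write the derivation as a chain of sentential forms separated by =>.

S=>SeM=>SeMeM=>SeMeMeM=>SeMeMeMeM=>ueueMeMeMeM=>ueueueMeMeM=>ueueueueMeM=>ueueueueueM=>ueueueueueMe=>ueueueueueue

S => SeM   [S -> S e M]
SeM => SeMeM   [S -> S e M]
SeMeM => SeMeMeM   [S -> S e M]
SeMeMeM => SeMeMeMeM   [S -> S e M]
SeMeMeMeM => ueueMeMeMeM   [S -> u e u]
ueueMeMeMeM => ueueueMeMeM   [M -> u]
ueueueMeMeM => ueueueueMeM   [M -> u]
ueueueueMeM => ueueueueueM   [M -> u]
ueueueueueM => ueueueueueMe   [M -> M e]
ueueueueueMe => ueueueueueue   [M -> u]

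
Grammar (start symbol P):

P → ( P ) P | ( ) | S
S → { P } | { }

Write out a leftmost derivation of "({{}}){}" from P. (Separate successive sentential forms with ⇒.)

P ⇒ (P)P   [P → ( P ) P]
(P)P ⇒ (S)P   [P → S]
(S)P ⇒ ({P})P   [S → { P }]
({P})P ⇒ ({S})P   [P → S]
({S})P ⇒ ({{}})P   [S → { }]
({{}})P ⇒ ({{}})S   [P → S]
({{}})S ⇒ ({{}}){}   [S → { }]

P ⇒ (P)P ⇒ (S)P ⇒ ({P})P ⇒ ({S})P ⇒ ({{}})P ⇒ ({{}})S ⇒ ({{}}){}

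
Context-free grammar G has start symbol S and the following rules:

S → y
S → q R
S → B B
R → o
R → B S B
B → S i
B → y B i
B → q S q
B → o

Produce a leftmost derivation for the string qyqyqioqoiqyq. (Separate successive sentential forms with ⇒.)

S ⇒ qR   [S → q R]
qR ⇒ qBSB   [R → B S B]
qBSB ⇒ qyBiSB   [B → y B i]
qyBiSB ⇒ qyqSqiSB   [B → q S q]
qyqSqiSB ⇒ qyqyqiSB   [S → y]
qyqyqiSB ⇒ qyqyqiBBB   [S → B B]
qyqyqiBBB ⇒ qyqyqioBB   [B → o]
qyqyqioBB ⇒ qyqyqioSiB   [B → S i]
qyqyqioSiB ⇒ qyqyqioqRiB   [S → q R]
qyqyqioqRiB ⇒ qyqyqioqoiB   [R → o]
qyqyqioqoiB ⇒ qyqyqioqoiqSq   [B → q S q]
qyqyqioqoiqSq ⇒ qyqyqioqoiqyq   [S → y]

S ⇒ qR ⇒ qBSB ⇒ qyBiSB ⇒ qyqSqiSB ⇒ qyqyqiSB ⇒ qyqyqiBBB ⇒ qyqyqioBB ⇒ qyqyqioSiB ⇒ qyqyqioqRiB ⇒ qyqyqioqoiB ⇒ qyqyqioqoiqSq ⇒ qyqyqioqoiqyq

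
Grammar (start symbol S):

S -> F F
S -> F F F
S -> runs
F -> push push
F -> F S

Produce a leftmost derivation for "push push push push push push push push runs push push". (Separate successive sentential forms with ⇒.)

S ⇒ F F   [S -> F F]
F F ⇒ F S F   [F -> F S]
F S F ⇒ F S S F   [F -> F S]
F S S F ⇒ push push S S F   [F -> push push]
push push S S F ⇒ push push F F F S F   [S -> F F F]
push push F F F S F ⇒ push push push push F F S F   [F -> push push]
push push push push F F S F ⇒ push push push push push push F S F   [F -> push push]
push push push push push push F S F ⇒ push push push push push push push push S F   [F -> push push]
push push push push push push push push S F ⇒ push push push push push push push push runs F   [S -> runs]
push push push push push push push push runs F ⇒ push push push push push push push push runs push push   [F -> push push]

S ⇒ F F ⇒ F S F ⇒ F S S F ⇒ push push S S F ⇒ push push F F F S F ⇒ push push push push F F S F ⇒ push push push push push push F S F ⇒ push push push push push push push push S F ⇒ push push push push push push push push runs F ⇒ push push push push push push push push runs push push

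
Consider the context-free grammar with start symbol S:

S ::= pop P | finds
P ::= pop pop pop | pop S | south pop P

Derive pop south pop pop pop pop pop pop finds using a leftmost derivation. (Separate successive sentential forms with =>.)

S => pop P   [S ::= pop P]
pop P => pop south pop P   [P ::= south pop P]
pop south pop P => pop south pop pop S   [P ::= pop S]
pop south pop pop S => pop south pop pop pop P   [S ::= pop P]
pop south pop pop pop P => pop south pop pop pop pop S   [P ::= pop S]
pop south pop pop pop pop S => pop south pop pop pop pop pop P   [S ::= pop P]
pop south pop pop pop pop pop P => pop south pop pop pop pop pop pop S   [P ::= pop S]
pop south pop pop pop pop pop pop S => pop south pop pop pop pop pop pop finds   [S ::= finds]

S => pop P => pop south pop P => pop south pop pop S => pop south pop pop pop P => pop south pop pop pop pop S => pop south pop pop pop pop pop P => pop south pop pop pop pop pop pop S => pop south pop pop pop pop pop pop finds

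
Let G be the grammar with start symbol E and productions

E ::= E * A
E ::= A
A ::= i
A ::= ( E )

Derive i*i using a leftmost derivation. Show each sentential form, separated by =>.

E => E*A   [E ::= E * A]
E*A => A*A   [E ::= A]
A*A => i*A   [A ::= i]
i*A => i*i   [A ::= i]

E => E*A => A*A => i*A => i*i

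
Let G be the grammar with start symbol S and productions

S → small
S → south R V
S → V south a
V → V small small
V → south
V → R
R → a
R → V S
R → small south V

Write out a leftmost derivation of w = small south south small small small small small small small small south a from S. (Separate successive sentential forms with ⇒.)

S ⇒ V south a   [S → V south a]
V south a ⇒ V small small south a   [V → V small small]
V small small south a ⇒ V small small small small south a   [V → V small small]
V small small small small south a ⇒ V small small small small small small south a   [V → V small small]
V small small small small small small south a ⇒ R small small small small small small south a   [V → R]
R small small small small small small south a ⇒ small south V small small small small small small south a   [R → small south V]
small south V small small small small small small south a ⇒ small south V small small small small small small small small south a   [V → V small small]
small south V small small small small small small small small south a ⇒ small south south small small small small small small small small south a   [V → south]

S ⇒ V south a ⇒ V small small south a ⇒ V small small small small south a ⇒ V small small small small small small south a ⇒ R small small small small small small south a ⇒ small south V small small small small small small south a ⇒ small south V small small small small small small small small south a ⇒ small south south small small small small small small small small south a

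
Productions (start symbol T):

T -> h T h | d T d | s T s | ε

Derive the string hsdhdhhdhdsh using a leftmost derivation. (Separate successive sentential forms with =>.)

T => hTh => hsTsh => hsdTdsh => hsdhThdsh => hsdhdTdhdsh => hsdhdhThdhdsh => hsdhdhhdhdsh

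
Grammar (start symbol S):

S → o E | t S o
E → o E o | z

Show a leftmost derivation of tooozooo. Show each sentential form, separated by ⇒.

S⇒tSo⇒toEo⇒tooEoo⇒toooEooo⇒tooozooo

S ⇒ tSo   [S → t S o]
tSo ⇒ toEo   [S → o E]
toEo ⇒ tooEoo   [E → o E o]
tooEoo ⇒ toooEooo   [E → o E o]
toooEooo ⇒ tooozooo   [E → z]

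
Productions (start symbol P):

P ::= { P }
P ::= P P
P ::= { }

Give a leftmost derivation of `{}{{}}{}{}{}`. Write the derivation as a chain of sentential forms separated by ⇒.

P ⇒ PP ⇒ {}P ⇒ {}PP ⇒ {}{P}P ⇒ {}{{}}P ⇒ {}{{}}PP ⇒ {}{{}}PPP ⇒ {}{{}}{}PP ⇒ {}{{}}{}{}P ⇒ {}{{}}{}{}{}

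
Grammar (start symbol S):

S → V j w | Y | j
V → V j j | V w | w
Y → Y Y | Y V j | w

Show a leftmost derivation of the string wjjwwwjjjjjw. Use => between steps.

S => Vjw   [S → V j w]
Vjw => Vjjjw   [V → V j j]
Vjjjw => Vjjjjjw   [V → V j j]
Vjjjjjw => Vwjjjjjw   [V → V w]
Vwjjjjjw => Vwwjjjjjw   [V → V w]
Vwwjjjjjw => Vwwwjjjjjw   [V → V w]
Vwwwjjjjjw => Vjjwwwjjjjjw   [V → V j j]
Vjjwwwjjjjjw => wjjwwwjjjjjw   [V → w]

S => Vjw => Vjjjw => Vjjjjjw => Vwjjjjjw => Vwwjjjjjw => Vwwwjjjjjw => Vjjwwwjjjjjw => wjjwwwjjjjjw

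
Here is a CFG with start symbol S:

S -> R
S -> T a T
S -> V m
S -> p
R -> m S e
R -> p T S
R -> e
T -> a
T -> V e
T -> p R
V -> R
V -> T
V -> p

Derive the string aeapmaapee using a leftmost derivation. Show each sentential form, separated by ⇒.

S ⇒ TaT ⇒ VeaT ⇒ TeaT ⇒ aeaT ⇒ aeapR ⇒ aeapmSe ⇒ aeapmTaTe ⇒ aeapmaaTe ⇒ aeapmaapRe ⇒ aeapmaapee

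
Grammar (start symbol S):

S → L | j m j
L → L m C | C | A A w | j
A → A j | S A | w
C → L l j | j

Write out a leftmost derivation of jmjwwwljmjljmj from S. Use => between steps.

S => L   [S → L]
L => LmC   [L → L m C]
LmC => CmC   [L → C]
CmC => LljmC   [C → L l j]
LljmC => LmCljmC   [L → L m C]
LmCljmC => CmCljmC   [L → C]
CmCljmC => LljmCljmC   [C → L l j]
LljmCljmC => AAwljmCljmC   [L → A A w]
AAwljmCljmC => SAAwljmCljmC   [A → S A]
SAAwljmCljmC => jmjAAwljmCljmC   [S → j m j]
jmjAAwljmCljmC => jmjwAwljmCljmC   [A → w]
jmjwAwljmCljmC => jmjwwwljmCljmC   [A → w]
jmjwwwljmCljmC => jmjwwwljmjljmC   [C → j]
jmjwwwljmjljmC => jmjwwwljmjljmj   [C → j]

S=>L=>LmC=>CmC=>LljmC=>LmCljmC=>CmCljmC=>LljmCljmC=>AAwljmCljmC=>SAAwljmCljmC=>jmjAAwljmCljmC=>jmjwAwljmCljmC=>jmjwwwljmCljmC=>jmjwwwljmjljmC=>jmjwwwljmjljmj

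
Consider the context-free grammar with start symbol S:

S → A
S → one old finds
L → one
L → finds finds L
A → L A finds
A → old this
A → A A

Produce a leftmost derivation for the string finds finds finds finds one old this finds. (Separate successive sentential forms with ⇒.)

S ⇒ A ⇒ L A finds ⇒ finds finds L A finds ⇒ finds finds finds finds L A finds ⇒ finds finds finds finds one A finds ⇒ finds finds finds finds one old this finds

S ⇒ A   [S → A]
A ⇒ L A finds   [A → L A finds]
L A finds ⇒ finds finds L A finds   [L → finds finds L]
finds finds L A finds ⇒ finds finds finds finds L A finds   [L → finds finds L]
finds finds finds finds L A finds ⇒ finds finds finds finds one A finds   [L → one]
finds finds finds finds one A finds ⇒ finds finds finds finds one old this finds   [A → old this]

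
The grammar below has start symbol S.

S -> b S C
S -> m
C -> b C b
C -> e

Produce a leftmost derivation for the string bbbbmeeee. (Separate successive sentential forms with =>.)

S => bSC   [S -> b S C]
bSC => bbSCC   [S -> b S C]
bbSCC => bbbSCCC   [S -> b S C]
bbbSCCC => bbbbSCCCC   [S -> b S C]
bbbbSCCCC => bbbbmCCCC   [S -> m]
bbbbmCCCC => bbbbmeCCC   [C -> e]
bbbbmeCCC => bbbbmeeCC   [C -> e]
bbbbmeeCC => bbbbmeeeC   [C -> e]
bbbbmeeeC => bbbbmeeee   [C -> e]

S => bSC => bbSCC => bbbSCCC => bbbbSCCCC => bbbbmCCCC => bbbbmeCCC => bbbbmeeCC => bbbbmeeeC => bbbbmeeee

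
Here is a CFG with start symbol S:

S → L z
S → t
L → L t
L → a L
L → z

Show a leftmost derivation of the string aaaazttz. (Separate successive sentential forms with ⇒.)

S⇒Lz⇒Ltz⇒Lttz⇒aLttz⇒aaLttz⇒aaaLttz⇒aaaaLttz⇒aaaazttz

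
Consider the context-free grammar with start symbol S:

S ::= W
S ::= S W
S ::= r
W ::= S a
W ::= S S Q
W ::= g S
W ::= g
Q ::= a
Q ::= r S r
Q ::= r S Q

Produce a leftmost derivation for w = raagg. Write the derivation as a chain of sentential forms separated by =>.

S => SW => SWW => WWW => SaWW => WaWW => SaaWW => raaWW => raagW => raagg

S => SW   [S ::= S W]
SW => SWW   [S ::= S W]
SWW => WWW   [S ::= W]
WWW => SaWW   [W ::= S a]
SaWW => WaWW   [S ::= W]
WaWW => SaaWW   [W ::= S a]
SaaWW => raaWW   [S ::= r]
raaWW => raagW   [W ::= g]
raagW => raagg   [W ::= g]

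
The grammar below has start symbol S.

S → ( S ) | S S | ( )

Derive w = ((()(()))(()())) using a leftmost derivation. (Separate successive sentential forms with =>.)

S=>(S)=>(SS)=>((S)S)=>((SS)S)=>((()S)S)=>((()(S))S)=>((()(()))S)=>((()(()))(S))=>((()(()))(SS))=>((()(()))(()S))=>((()(()))(()()))

S => (S)   [S → ( S )]
(S) => (SS)   [S → S S]
(SS) => ((S)S)   [S → ( S )]
((S)S) => ((SS)S)   [S → S S]
((SS)S) => ((()S)S)   [S → ( )]
((()S)S) => ((()(S))S)   [S → ( S )]
((()(S))S) => ((()(()))S)   [S → ( )]
((()(()))S) => ((()(()))(S))   [S → ( S )]
((()(()))(S)) => ((()(()))(SS))   [S → S S]
((()(()))(SS)) => ((()(()))(()S))   [S → ( )]
((()(()))(()S)) => ((()(()))(()()))   [S → ( )]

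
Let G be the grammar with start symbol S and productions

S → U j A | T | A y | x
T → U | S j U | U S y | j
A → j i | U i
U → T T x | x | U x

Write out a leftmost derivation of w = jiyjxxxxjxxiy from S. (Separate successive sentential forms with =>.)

S => Ay => Uiy => TTxiy => SjUTxiy => AyjUTxiy => jiyjUTxiy => jiyjUxTxiy => jiyjxxTxiy => jiyjxxUxiy => jiyjxxTTxxiy => jiyjxxUTxxiy => jiyjxxUxTxxiy => jiyjxxxxTxxiy => jiyjxxxxjxxiy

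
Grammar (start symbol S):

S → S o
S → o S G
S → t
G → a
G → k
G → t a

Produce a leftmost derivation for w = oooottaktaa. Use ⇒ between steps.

S ⇒ oSG ⇒ ooSGG ⇒ oooSGGG ⇒ ooooSGGGG ⇒ ooootGGGG ⇒ oooottaGGG ⇒ oooottakGG ⇒ oooottaktaG ⇒ oooottaktaa

S ⇒ oSG   [S → o S G]
oSG ⇒ ooSGG   [S → o S G]
ooSGG ⇒ oooSGGG   [S → o S G]
oooSGGG ⇒ ooooSGGGG   [S → o S G]
ooooSGGGG ⇒ ooootGGGG   [S → t]
ooootGGGG ⇒ oooottaGGG   [G → t a]
oooottaGGG ⇒ oooottakGG   [G → k]
oooottakGG ⇒ oooottaktaG   [G → t a]
oooottaktaG ⇒ oooottaktaa   [G → a]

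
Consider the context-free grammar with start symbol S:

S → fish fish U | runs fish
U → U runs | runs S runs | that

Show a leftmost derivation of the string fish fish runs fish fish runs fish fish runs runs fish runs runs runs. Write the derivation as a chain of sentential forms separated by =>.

S => fish fish U => fish fish runs S runs => fish fish runs fish fish U runs => fish fish runs fish fish runs S runs runs => fish fish runs fish fish runs fish fish U runs runs => fish fish runs fish fish runs fish fish runs S runs runs runs => fish fish runs fish fish runs fish fish runs runs fish runs runs runs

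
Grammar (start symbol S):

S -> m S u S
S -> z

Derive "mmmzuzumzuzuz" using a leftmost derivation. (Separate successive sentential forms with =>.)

S => mSuS   [S -> m S u S]
mSuS => mmSuSuS   [S -> m S u S]
mmSuSuS => mmmSuSuSuS   [S -> m S u S]
mmmSuSuSuS => mmmzuSuSuS   [S -> z]
mmmzuSuSuS => mmmzuzuSuS   [S -> z]
mmmzuzuSuS => mmmzuzumSuSuS   [S -> m S u S]
mmmzuzumSuSuS => mmmzuzumzuSuS   [S -> z]
mmmzuzumzuSuS => mmmzuzumzuzuS   [S -> z]
mmmzuzumzuzuS => mmmzuzumzuzuz   [S -> z]

S => mSuS => mmSuSuS => mmmSuSuSuS => mmmzuSuSuS => mmmzuzuSuS => mmmzuzumSuSuS => mmmzuzumzuSuS => mmmzuzumzuzuS => mmmzuzumzuzuz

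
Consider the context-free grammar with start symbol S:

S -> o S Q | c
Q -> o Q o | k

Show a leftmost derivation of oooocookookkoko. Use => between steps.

S=>oSQ=>ooSQQ=>oooSQQQ=>ooooSQQQQ=>oooocQQQQ=>oooocoQoQQQ=>oooocooQooQQQ=>oooocookooQQQ=>oooocookookQQ=>oooocookookkQ=>oooocookookkoQo=>oooocookookkoko

S => oSQ   [S -> o S Q]
oSQ => ooSQQ   [S -> o S Q]
ooSQQ => oooSQQQ   [S -> o S Q]
oooSQQQ => ooooSQQQQ   [S -> o S Q]
ooooSQQQQ => oooocQQQQ   [S -> c]
oooocQQQQ => oooocoQoQQQ   [Q -> o Q o]
oooocoQoQQQ => oooocooQooQQQ   [Q -> o Q o]
oooocooQooQQQ => oooocookooQQQ   [Q -> k]
oooocookooQQQ => oooocookookQQ   [Q -> k]
oooocookookQQ => oooocookookkQ   [Q -> k]
oooocookookkQ => oooocookookkoQo   [Q -> o Q o]
oooocookookkoQo => oooocookookkoko   [Q -> k]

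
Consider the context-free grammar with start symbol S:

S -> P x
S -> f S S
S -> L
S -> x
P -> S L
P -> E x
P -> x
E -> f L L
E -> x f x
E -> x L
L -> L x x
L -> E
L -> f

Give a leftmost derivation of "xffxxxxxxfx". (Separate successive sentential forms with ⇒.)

S ⇒ Px   [S -> P x]
Px ⇒ SLx   [P -> S L]
SLx ⇒ xLx   [S -> x]
xLx ⇒ xEx   [L -> E]
xEx ⇒ xfLLx   [E -> f L L]
xfLLx ⇒ xfLxxLx   [L -> L x x]
xfLxxLx ⇒ xfLxxxxLx   [L -> L x x]
xfLxxxxLx ⇒ xfLxxxxxxLx   [L -> L x x]
xfLxxxxxxLx ⇒ xffxxxxxxLx   [L -> f]
xffxxxxxxLx ⇒ xffxxxxxxfx   [L -> f]

S⇒Px⇒SLx⇒xLx⇒xEx⇒xfLLx⇒xfLxxLx⇒xfLxxxxLx⇒xfLxxxxxxLx⇒xffxxxxxxLx⇒xffxxxxxxfx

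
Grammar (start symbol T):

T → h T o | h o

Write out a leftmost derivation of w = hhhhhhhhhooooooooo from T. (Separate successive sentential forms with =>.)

T => hTo   [T → h T o]
hTo => hhToo   [T → h T o]
hhToo => hhhTooo   [T → h T o]
hhhTooo => hhhhToooo   [T → h T o]
hhhhToooo => hhhhhTooooo   [T → h T o]
hhhhhTooooo => hhhhhhToooooo   [T → h T o]
hhhhhhToooooo => hhhhhhhTooooooo   [T → h T o]
hhhhhhhTooooooo => hhhhhhhhToooooooo   [T → h T o]
hhhhhhhhToooooooo => hhhhhhhhhooooooooo   [T → h o]

T => hTo => hhToo => hhhTooo => hhhhToooo => hhhhhTooooo => hhhhhhToooooo => hhhhhhhTooooooo => hhhhhhhhToooooooo => hhhhhhhhhooooooooo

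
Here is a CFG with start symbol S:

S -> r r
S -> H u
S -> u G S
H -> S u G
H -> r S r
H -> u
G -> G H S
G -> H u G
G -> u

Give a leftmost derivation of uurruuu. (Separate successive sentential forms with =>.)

S => Hu   [S -> H u]
Hu => SuGu   [H -> S u G]
SuGu => uGSuGu   [S -> u G S]
uGSuGu => uuSuGu   [G -> u]
uuSuGu => uurruGu   [S -> r r]
uurruGu => uurruuu   [G -> u]

S=>Hu=>SuGu=>uGSuGu=>uuSuGu=>uurruGu=>uurruuu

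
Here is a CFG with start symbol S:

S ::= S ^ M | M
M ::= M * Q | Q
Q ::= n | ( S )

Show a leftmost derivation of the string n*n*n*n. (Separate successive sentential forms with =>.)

S=>M=>M*Q=>M*Q*Q=>M*Q*Q*Q=>Q*Q*Q*Q=>n*Q*Q*Q=>n*n*Q*Q=>n*n*n*Q=>n*n*n*n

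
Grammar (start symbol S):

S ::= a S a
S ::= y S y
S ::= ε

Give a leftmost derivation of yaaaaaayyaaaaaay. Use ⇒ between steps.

S⇒ySy⇒yaSay⇒yaaSaay⇒yaaaSaaay⇒yaaaaSaaaay⇒yaaaaaSaaaaay⇒yaaaaaaSaaaaaay⇒yaaaaaaySyaaaaaay⇒yaaaaaayyaaaaaay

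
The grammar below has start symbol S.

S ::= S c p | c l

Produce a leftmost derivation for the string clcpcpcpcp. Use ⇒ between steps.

S⇒Scp⇒Scpcp⇒Scpcpcp⇒Scpcpcpcp⇒clcpcpcpcp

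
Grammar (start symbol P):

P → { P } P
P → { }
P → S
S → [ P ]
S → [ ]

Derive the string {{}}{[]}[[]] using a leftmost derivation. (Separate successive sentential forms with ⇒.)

P⇒{P}P⇒{{}}P⇒{{}}{P}P⇒{{}}{S}P⇒{{}}{[]}P⇒{{}}{[]}S⇒{{}}{[]}[P]⇒{{}}{[]}[S]⇒{{}}{[]}[[]]

P ⇒ {P}P   [P → { P } P]
{P}P ⇒ {{}}P   [P → { }]
{{}}P ⇒ {{}}{P}P   [P → { P } P]
{{}}{P}P ⇒ {{}}{S}P   [P → S]
{{}}{S}P ⇒ {{}}{[]}P   [S → [ ]]
{{}}{[]}P ⇒ {{}}{[]}S   [P → S]
{{}}{[]}S ⇒ {{}}{[]}[P]   [S → [ P ]]
{{}}{[]}[P] ⇒ {{}}{[]}[S]   [P → S]
{{}}{[]}[S] ⇒ {{}}{[]}[[]]   [S → [ ]]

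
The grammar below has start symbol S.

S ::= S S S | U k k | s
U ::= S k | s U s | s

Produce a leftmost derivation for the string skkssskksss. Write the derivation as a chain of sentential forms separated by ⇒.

S ⇒ SSS ⇒ UkkSS ⇒ skkSS ⇒ skkSSSS ⇒ skkUkkSSS ⇒ skksUskkSSS ⇒ skkssskkSSS ⇒ skkssskksSS ⇒ skkssskkssS ⇒ skkssskksss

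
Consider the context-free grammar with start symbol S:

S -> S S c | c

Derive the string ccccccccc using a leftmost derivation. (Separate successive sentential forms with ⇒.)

S⇒SSc⇒SScSc⇒SScScSc⇒SScScScSc⇒cScScScSc⇒cccScScSc⇒cccccScSc⇒cccccccSc⇒ccccccccc

S ⇒ SSc   [S -> S S c]
SSc ⇒ SScSc   [S -> S S c]
SScSc ⇒ SScScSc   [S -> S S c]
SScScSc ⇒ SScScScSc   [S -> S S c]
SScScScSc ⇒ cScScScSc   [S -> c]
cScScScSc ⇒ cccScScSc   [S -> c]
cccScScSc ⇒ cccccScSc   [S -> c]
cccccScSc ⇒ cccccccSc   [S -> c]
cccccccSc ⇒ ccccccccc   [S -> c]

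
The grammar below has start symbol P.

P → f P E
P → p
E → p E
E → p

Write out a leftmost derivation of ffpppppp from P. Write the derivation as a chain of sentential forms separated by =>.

P => fPE   [P → f P E]
fPE => ffPEE   [P → f P E]
ffPEE => ffpEE   [P → p]
ffpEE => ffppE   [E → p]
ffppE => ffpppE   [E → p E]
ffpppE => ffppppE   [E → p E]
ffppppE => ffpppppE   [E → p E]
ffpppppE => ffpppppp   [E → p]

P => fPE => ffPEE => ffpEE => ffppE => ffpppE => ffppppE => ffpppppE => ffpppppp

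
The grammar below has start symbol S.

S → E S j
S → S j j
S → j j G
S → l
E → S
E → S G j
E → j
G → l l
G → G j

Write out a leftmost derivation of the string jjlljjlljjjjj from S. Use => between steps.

S => ESj   [S → E S j]
ESj => SSj   [E → S]
SSj => jjGSj   [S → j j G]
jjGSj => jjllSj   [G → l l]
jjllSj => jjllSjjj   [S → S j j]
jjllSjjj => jjllSjjjjj   [S → S j j]
jjllSjjjjj => jjlljjGjjjjj   [S → j j G]
jjlljjGjjjjj => jjlljjlljjjjj   [G → l l]

S=>ESj=>SSj=>jjGSj=>jjllSj=>jjllSjjj=>jjllSjjjjj=>jjlljjGjjjjj=>jjlljjlljjjjj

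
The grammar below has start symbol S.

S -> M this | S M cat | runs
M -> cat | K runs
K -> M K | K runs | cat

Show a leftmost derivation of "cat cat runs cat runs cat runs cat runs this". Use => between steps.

S => M this => K runs this => M K runs this => K runs K runs this => M K runs K runs this => K runs K runs K runs this => M K runs K runs K runs this => K runs K runs K runs K runs this => M K runs K runs K runs K runs this => cat K runs K runs K runs K runs this => cat cat runs K runs K runs K runs this => cat cat runs cat runs K runs K runs this => cat cat runs cat runs cat runs K runs this => cat cat runs cat runs cat runs cat runs this

S => M this   [S -> M this]
M this => K runs this   [M -> K runs]
K runs this => M K runs this   [K -> M K]
M K runs this => K runs K runs this   [M -> K runs]
K runs K runs this => M K runs K runs this   [K -> M K]
M K runs K runs this => K runs K runs K runs this   [M -> K runs]
K runs K runs K runs this => M K runs K runs K runs this   [K -> M K]
M K runs K runs K runs this => K runs K runs K runs K runs this   [M -> K runs]
K runs K runs K runs K runs this => M K runs K runs K runs K runs this   [K -> M K]
M K runs K runs K runs K runs this => cat K runs K runs K runs K runs this   [M -> cat]
cat K runs K runs K runs K runs this => cat cat runs K runs K runs K runs this   [K -> cat]
cat cat runs K runs K runs K runs this => cat cat runs cat runs K runs K runs this   [K -> cat]
cat cat runs cat runs K runs K runs this => cat cat runs cat runs cat runs K runs this   [K -> cat]
cat cat runs cat runs cat runs K runs this => cat cat runs cat runs cat runs cat runs this   [K -> cat]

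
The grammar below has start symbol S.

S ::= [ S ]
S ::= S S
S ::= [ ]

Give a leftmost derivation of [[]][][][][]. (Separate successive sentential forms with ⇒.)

S ⇒ SS ⇒ SSS ⇒ SSSS ⇒ SSSSS ⇒ [S]SSSS ⇒ [[]]SSSS ⇒ [[]][]SSS ⇒ [[]][][]SS ⇒ [[]][][][]S ⇒ [[]][][][][]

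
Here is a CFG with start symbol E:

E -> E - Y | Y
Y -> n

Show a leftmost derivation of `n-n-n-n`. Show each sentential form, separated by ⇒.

E ⇒ E-Y   [E -> E - Y]
E-Y ⇒ E-Y-Y   [E -> E - Y]
E-Y-Y ⇒ E-Y-Y-Y   [E -> E - Y]
E-Y-Y-Y ⇒ Y-Y-Y-Y   [E -> Y]
Y-Y-Y-Y ⇒ n-Y-Y-Y   [Y -> n]
n-Y-Y-Y ⇒ n-n-Y-Y   [Y -> n]
n-n-Y-Y ⇒ n-n-n-Y   [Y -> n]
n-n-n-Y ⇒ n-n-n-n   [Y -> n]

E⇒E-Y⇒E-Y-Y⇒E-Y-Y-Y⇒Y-Y-Y-Y⇒n-Y-Y-Y⇒n-n-Y-Y⇒n-n-n-Y⇒n-n-n-n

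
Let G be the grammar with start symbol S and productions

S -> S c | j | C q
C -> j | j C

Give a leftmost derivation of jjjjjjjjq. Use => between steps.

S => Cq => jCq => jjCq => jjjCq => jjjjCq => jjjjjCq => jjjjjjCq => jjjjjjjCq => jjjjjjjjq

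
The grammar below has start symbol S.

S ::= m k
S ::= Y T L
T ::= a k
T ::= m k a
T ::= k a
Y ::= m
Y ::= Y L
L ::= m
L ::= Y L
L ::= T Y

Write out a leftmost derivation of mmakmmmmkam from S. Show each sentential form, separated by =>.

S => YTL   [S ::= Y T L]
YTL => YLTL   [Y ::= Y L]
YLTL => mLTL   [Y ::= m]
mLTL => mYLTL   [L ::= Y L]
mYLTL => mYLLTL   [Y ::= Y L]
mYLLTL => mYLLLTL   [Y ::= Y L]
mYLLLTL => mmLLLTL   [Y ::= m]
mmLLLTL => mmTYLLTL   [L ::= T Y]
mmTYLLTL => mmakYLLTL   [T ::= a k]
mmakYLLTL => mmakmLLTL   [Y ::= m]
mmakmLLTL => mmakmmLTL   [L ::= m]
mmakmmLTL => mmakmmmTL   [L ::= m]
mmakmmmTL => mmakmmmmkaL   [T ::= m k a]
mmakmmmmkaL => mmakmmmmkam   [L ::= m]

S=>YTL=>YLTL=>mLTL=>mYLTL=>mYLLTL=>mYLLLTL=>mmLLLTL=>mmTYLLTL=>mmakYLLTL=>mmakmLLTL=>mmakmmLTL=>mmakmmmTL=>mmakmmmmkaL=>mmakmmmmkam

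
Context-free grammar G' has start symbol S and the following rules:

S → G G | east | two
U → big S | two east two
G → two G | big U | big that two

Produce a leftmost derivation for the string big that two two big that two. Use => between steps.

S => G G => big that two G => big that two two G => big that two two big that two

S => G G   [S → G G]
G G => big that two G   [G → big that two]
big that two G => big that two two G   [G → two G]
big that two two G => big that two two big that two   [G → big that two]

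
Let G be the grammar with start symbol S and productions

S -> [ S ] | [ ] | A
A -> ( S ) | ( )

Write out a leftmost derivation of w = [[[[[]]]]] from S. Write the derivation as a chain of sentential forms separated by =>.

S => [S] => [[S]] => [[[S]]] => [[[[S]]]] => [[[[[]]]]]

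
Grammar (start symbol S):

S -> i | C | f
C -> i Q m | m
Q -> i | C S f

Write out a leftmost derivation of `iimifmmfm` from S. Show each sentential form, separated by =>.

S=>C=>iQm=>iCSfm=>iiQmSfm=>iiCSfmSfm=>iimSfmSfm=>iimifmSfm=>iimifmCfm=>iimifmmfm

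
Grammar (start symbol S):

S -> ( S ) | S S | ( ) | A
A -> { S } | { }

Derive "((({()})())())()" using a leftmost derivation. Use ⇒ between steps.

S ⇒ SS ⇒ (S)S ⇒ (SS)S ⇒ ((S)S)S ⇒ ((SS)S)S ⇒ (((S)S)S)S ⇒ (((A)S)S)S ⇒ ((({S})S)S)S ⇒ ((({()})S)S)S ⇒ ((({()})())S)S ⇒ ((({()})())())S ⇒ ((({()})())())()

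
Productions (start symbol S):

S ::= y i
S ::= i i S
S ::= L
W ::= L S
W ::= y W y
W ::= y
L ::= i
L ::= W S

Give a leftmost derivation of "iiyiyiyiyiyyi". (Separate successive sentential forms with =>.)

S => iiS   [S ::= i i S]
iiS => iiL   [S ::= L]
iiL => iiWS   [L ::= W S]
iiWS => iiyWyS   [W ::= y W y]
iiyWyS => iiyLSyS   [W ::= L S]
iiyLSyS => iiyWSSyS   [L ::= W S]
iiyWSSyS => iiyLSSSyS   [W ::= L S]
iiyLSSSyS => iiyiSSSyS   [L ::= i]
iiyiSSSyS => iiyiyiSSyS   [S ::= y i]
iiyiyiSSyS => iiyiyiyiSyS   [S ::= y i]
iiyiyiyiSyS => iiyiyiyiyiyS   [S ::= y i]
iiyiyiyiyiyS => iiyiyiyiyiyyi   [S ::= y i]

S => iiS => iiL => iiWS => iiyWyS => iiyLSyS => iiyWSSyS => iiyLSSSyS => iiyiSSSyS => iiyiyiSSyS => iiyiyiyiSyS => iiyiyiyiyiyS => iiyiyiyiyiyyi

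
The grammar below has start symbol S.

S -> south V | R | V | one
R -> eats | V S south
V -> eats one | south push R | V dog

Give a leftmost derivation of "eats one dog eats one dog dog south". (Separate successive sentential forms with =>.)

S => R => V S south => V dog S south => eats one dog S south => eats one dog V south => eats one dog V dog south => eats one dog V dog dog south => eats one dog eats one dog dog south

S => R   [S -> R]
R => V S south   [R -> V S south]
V S south => V dog S south   [V -> V dog]
V dog S south => eats one dog S south   [V -> eats one]
eats one dog S south => eats one dog V south   [S -> V]
eats one dog V south => eats one dog V dog south   [V -> V dog]
eats one dog V dog south => eats one dog V dog dog south   [V -> V dog]
eats one dog V dog dog south => eats one dog eats one dog dog south   [V -> eats one]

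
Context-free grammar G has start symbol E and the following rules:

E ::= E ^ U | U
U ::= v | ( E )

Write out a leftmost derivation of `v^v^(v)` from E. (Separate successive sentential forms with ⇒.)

E ⇒ E^U ⇒ E^U^U ⇒ U^U^U ⇒ v^U^U ⇒ v^v^U ⇒ v^v^(E) ⇒ v^v^(U) ⇒ v^v^(v)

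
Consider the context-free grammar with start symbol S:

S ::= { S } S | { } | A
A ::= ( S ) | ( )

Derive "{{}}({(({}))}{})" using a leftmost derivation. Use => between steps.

S => {S}S   [S ::= { S } S]
{S}S => {{}}S   [S ::= { }]
{{}}S => {{}}A   [S ::= A]
{{}}A => {{}}(S)   [A ::= ( S )]
{{}}(S) => {{}}({S}S)   [S ::= { S } S]
{{}}({S}S) => {{}}({A}S)   [S ::= A]
{{}}({A}S) => {{}}({(S)}S)   [A ::= ( S )]
{{}}({(S)}S) => {{}}({(A)}S)   [S ::= A]
{{}}({(A)}S) => {{}}({((S))}S)   [A ::= ( S )]
{{}}({((S))}S) => {{}}({(({}))}S)   [S ::= { }]
{{}}({(({}))}S) => {{}}({(({}))}{})   [S ::= { }]

S => {S}S => {{}}S => {{}}A => {{}}(S) => {{}}({S}S) => {{}}({A}S) => {{}}({(S)}S) => {{}}({(A)}S) => {{}}({((S))}S) => {{}}({(({}))}S) => {{}}({(({}))}{})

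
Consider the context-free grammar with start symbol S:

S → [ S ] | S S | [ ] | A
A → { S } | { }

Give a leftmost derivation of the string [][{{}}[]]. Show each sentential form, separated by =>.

S => SS => []S => [][S] => [][SS] => [][AS] => [][{S}S] => [][{A}S] => [][{{}}S] => [][{{}}[]]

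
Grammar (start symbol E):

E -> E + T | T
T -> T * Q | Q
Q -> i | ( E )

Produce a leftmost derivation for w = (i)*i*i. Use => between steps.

E => T   [E -> T]
T => T*Q   [T -> T * Q]
T*Q => T*Q*Q   [T -> T * Q]
T*Q*Q => Q*Q*Q   [T -> Q]
Q*Q*Q => (E)*Q*Q   [Q -> ( E )]
(E)*Q*Q => (T)*Q*Q   [E -> T]
(T)*Q*Q => (Q)*Q*Q   [T -> Q]
(Q)*Q*Q => (i)*Q*Q   [Q -> i]
(i)*Q*Q => (i)*i*Q   [Q -> i]
(i)*i*Q => (i)*i*i   [Q -> i]

E=>T=>T*Q=>T*Q*Q=>Q*Q*Q=>(E)*Q*Q=>(T)*Q*Q=>(Q)*Q*Q=>(i)*Q*Q=>(i)*i*Q=>(i)*i*i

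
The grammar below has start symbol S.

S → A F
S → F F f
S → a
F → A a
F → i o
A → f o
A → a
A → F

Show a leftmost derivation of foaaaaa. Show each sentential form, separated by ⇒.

S ⇒ AF ⇒ FF ⇒ AaF ⇒ FaF ⇒ AaaF ⇒ foaaF ⇒ foaaAa ⇒ foaaFa ⇒ foaaAaa ⇒ foaaaaa

S ⇒ AF   [S → A F]
AF ⇒ FF   [A → F]
FF ⇒ AaF   [F → A a]
AaF ⇒ FaF   [A → F]
FaF ⇒ AaaF   [F → A a]
AaaF ⇒ foaaF   [A → f o]
foaaF ⇒ foaaAa   [F → A a]
foaaAa ⇒ foaaFa   [A → F]
foaaFa ⇒ foaaAaa   [F → A a]
foaaAaa ⇒ foaaaaa   [A → a]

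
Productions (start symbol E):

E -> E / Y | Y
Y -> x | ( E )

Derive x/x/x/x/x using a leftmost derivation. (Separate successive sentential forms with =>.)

E => E/Y => E/Y/Y => E/Y/Y/Y => E/Y/Y/Y/Y => Y/Y/Y/Y/Y => x/Y/Y/Y/Y => x/x/Y/Y/Y => x/x/x/Y/Y => x/x/x/x/Y => x/x/x/x/x

E => E/Y   [E -> E / Y]
E/Y => E/Y/Y   [E -> E / Y]
E/Y/Y => E/Y/Y/Y   [E -> E / Y]
E/Y/Y/Y => E/Y/Y/Y/Y   [E -> E / Y]
E/Y/Y/Y/Y => Y/Y/Y/Y/Y   [E -> Y]
Y/Y/Y/Y/Y => x/Y/Y/Y/Y   [Y -> x]
x/Y/Y/Y/Y => x/x/Y/Y/Y   [Y -> x]
x/x/Y/Y/Y => x/x/x/Y/Y   [Y -> x]
x/x/x/Y/Y => x/x/x/x/Y   [Y -> x]
x/x/x/x/Y => x/x/x/x/x   [Y -> x]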